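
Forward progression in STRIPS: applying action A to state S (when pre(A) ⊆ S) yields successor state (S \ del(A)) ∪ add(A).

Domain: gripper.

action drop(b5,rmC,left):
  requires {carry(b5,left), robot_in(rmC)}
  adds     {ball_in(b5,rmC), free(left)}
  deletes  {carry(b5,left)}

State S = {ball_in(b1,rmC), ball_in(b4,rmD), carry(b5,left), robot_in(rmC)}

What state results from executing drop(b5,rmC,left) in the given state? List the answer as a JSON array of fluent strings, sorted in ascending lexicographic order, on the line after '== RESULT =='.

Progress:
  pre ⊆ S: {carry(b5,left), robot_in(rmC)} ⊆ S  — applicable
  S \ del = {ball_in(b1,rmC), ball_in(b4,rmD), robot_in(rmC)}
  ∪ add   = {ball_in(b1,rmC), ball_in(b4,rmD), ball_in(b5,rmC), free(left), robot_in(rmC)}

== RESULT ==
["ball_in(b1,rmC)", "ball_in(b4,rmD)", "ball_in(b5,rmC)", "free(left)", "robot_in(rmC)"]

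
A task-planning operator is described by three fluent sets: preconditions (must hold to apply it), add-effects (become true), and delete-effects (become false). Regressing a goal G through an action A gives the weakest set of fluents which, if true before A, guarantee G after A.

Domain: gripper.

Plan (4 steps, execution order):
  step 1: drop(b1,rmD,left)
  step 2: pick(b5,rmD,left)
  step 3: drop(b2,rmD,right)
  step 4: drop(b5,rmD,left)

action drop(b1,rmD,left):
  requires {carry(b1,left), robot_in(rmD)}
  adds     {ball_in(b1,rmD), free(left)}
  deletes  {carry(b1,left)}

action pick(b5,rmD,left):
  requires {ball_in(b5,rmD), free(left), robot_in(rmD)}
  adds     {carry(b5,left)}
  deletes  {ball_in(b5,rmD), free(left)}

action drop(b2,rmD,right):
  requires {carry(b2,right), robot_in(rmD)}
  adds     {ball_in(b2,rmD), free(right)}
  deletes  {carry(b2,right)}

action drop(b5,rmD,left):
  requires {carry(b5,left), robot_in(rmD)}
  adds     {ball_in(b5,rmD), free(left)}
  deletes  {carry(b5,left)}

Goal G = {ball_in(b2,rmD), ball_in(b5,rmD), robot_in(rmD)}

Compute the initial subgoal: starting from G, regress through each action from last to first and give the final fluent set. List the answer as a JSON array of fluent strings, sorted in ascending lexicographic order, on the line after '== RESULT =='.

Regress step by step:
  through step 4 (drop(b5,rmD,left)): drop {ball_in(b5,rmD)}, keep {ball_in(b2,rmD), robot_in(rmD)}, require {carry(b5,left), robot_in(rmD)}
    → {ball_in(b2,rmD), carry(b5,left), robot_in(rmD)}
  through step 3 (drop(b2,rmD,right)): drop {ball_in(b2,rmD)}, keep {carry(b5,left), robot_in(rmD)}, require {carry(b2,right), robot_in(rmD)}
    → {carry(b2,right), carry(b5,left), robot_in(rmD)}
  through step 2 (pick(b5,rmD,left)): drop {carry(b5,left)}, keep {carry(b2,right), robot_in(rmD)}, require {ball_in(b5,rmD), free(left), robot_in(rmD)}
    → {ball_in(b5,rmD), carry(b2,right), free(left), robot_in(rmD)}
  through step 1 (drop(b1,rmD,left)): drop {free(left)}, keep {ball_in(b5,rmD), carry(b2,right), robot_in(rmD)}, require {carry(b1,left), robot_in(rmD)}
    → {ball_in(b5,rmD), carry(b1,left), carry(b2,right), robot_in(rmD)}

== RESULT ==
["ball_in(b5,rmD)", "carry(b1,left)", "carry(b2,right)", "robot_in(rmD)"]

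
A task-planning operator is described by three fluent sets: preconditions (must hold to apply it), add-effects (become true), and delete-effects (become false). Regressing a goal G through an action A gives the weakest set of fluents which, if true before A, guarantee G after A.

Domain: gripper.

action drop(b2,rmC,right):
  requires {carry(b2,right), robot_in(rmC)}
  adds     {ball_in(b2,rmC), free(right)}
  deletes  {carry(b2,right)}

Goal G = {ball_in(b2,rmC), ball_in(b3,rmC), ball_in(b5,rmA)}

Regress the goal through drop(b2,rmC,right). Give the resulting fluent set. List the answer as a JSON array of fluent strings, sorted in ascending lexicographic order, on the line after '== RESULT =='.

Compute (G \ add) ∪ pre:
  G ∩ del = {}  (empty — regression defined)
  G \ add = {ball_in(b2,rmC), ball_in(b3,rmC), ball_in(b5,rmA)} \ {ball_in(b2,rmC), free(right)} = {ball_in(b3,rmC), ball_in(b5,rmA)}
  ∪ pre   = {ball_in(b3,rmC), ball_in(b5,rmA)} ∪ {carry(b2,right), robot_in(rmC)}
          = {ball_in(b3,rmC), ball_in(b5,rmA), carry(b2,right), robot_in(rmC)}

== RESULT ==
["ball_in(b3,rmC)", "ball_in(b5,rmA)", "carry(b2,right)", "robot_in(rmC)"]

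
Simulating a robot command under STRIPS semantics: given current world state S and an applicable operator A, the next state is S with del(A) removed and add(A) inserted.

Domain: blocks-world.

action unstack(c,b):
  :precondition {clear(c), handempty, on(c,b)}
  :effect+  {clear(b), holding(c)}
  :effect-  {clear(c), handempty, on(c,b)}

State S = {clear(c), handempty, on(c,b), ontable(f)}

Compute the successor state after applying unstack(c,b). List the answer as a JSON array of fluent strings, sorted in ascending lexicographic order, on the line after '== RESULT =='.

Progress:
  pre ⊆ S: {clear(c), handempty, on(c,b)} ⊆ S  — applicable
  S \ del = {ontable(f)}
  ∪ add   = {clear(b), holding(c), ontable(f)}

== RESULT ==
["clear(b)", "holding(c)", "ontable(f)"]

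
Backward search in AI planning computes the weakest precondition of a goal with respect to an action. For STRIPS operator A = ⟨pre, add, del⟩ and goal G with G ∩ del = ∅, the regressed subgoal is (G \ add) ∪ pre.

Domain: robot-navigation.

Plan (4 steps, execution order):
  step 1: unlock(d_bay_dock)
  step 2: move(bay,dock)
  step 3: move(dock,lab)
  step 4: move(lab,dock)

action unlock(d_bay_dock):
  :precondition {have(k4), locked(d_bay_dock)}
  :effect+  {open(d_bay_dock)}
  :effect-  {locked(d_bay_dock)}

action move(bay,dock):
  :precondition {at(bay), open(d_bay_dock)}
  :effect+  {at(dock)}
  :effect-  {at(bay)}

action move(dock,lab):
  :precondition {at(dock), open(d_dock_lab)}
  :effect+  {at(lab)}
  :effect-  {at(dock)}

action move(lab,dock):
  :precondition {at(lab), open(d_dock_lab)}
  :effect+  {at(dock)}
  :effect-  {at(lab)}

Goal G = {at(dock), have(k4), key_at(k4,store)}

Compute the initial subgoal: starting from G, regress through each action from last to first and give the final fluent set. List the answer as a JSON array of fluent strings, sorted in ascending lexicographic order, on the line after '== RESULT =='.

Regress step by step:
  through step 4 (move(lab,dock)): drop {at(dock)}, keep {have(k4), key_at(k4,store)}, require {at(lab), open(d_dock_lab)}
    → {at(lab), have(k4), key_at(k4,store), open(d_dock_lab)}
  through step 3 (move(dock,lab)): drop {at(lab)}, keep {have(k4), key_at(k4,store), open(d_dock_lab)}, require {at(dock), open(d_dock_lab)}
    → {at(dock), have(k4), key_at(k4,store), open(d_dock_lab)}
  through step 2 (move(bay,dock)): drop {at(dock)}, keep {have(k4), key_at(k4,store), open(d_dock_lab)}, require {at(bay), open(d_bay_dock)}
    → {at(bay), have(k4), key_at(k4,store), open(d_bay_dock), open(d_dock_lab)}
  through step 1 (unlock(d_bay_dock)): drop {open(d_bay_dock)}, keep {at(bay), have(k4), key_at(k4,store), open(d_dock_lab)}, require {have(k4), locked(d_bay_dock)}
    → {at(bay), have(k4), key_at(k4,store), locked(d_bay_dock), open(d_dock_lab)}

== RESULT ==
["at(bay)", "have(k4)", "key_at(k4,store)", "locked(d_bay_dock)", "open(d_dock_lab)"]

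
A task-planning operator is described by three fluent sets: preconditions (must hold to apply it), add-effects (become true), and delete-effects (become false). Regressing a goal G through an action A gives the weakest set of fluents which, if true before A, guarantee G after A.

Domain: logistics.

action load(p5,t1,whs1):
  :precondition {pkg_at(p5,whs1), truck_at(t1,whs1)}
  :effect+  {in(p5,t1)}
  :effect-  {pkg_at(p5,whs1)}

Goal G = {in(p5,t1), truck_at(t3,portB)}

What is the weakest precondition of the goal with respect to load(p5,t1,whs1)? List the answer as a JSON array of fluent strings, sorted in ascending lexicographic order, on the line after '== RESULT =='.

Compute (G \ add) ∪ pre:
  G ∩ del = {}  (empty — regression defined)
  G \ add = {in(p5,t1), truck_at(t3,portB)} \ {in(p5,t1)} = {truck_at(t3,portB)}
  ∪ pre   = {truck_at(t3,portB)} ∪ {pkg_at(p5,whs1), truck_at(t1,whs1)}
          = {pkg_at(p5,whs1), truck_at(t1,whs1), truck_at(t3,portB)}

== RESULT ==
["pkg_at(p5,whs1)", "truck_at(t1,whs1)", "truck_at(t3,portB)"]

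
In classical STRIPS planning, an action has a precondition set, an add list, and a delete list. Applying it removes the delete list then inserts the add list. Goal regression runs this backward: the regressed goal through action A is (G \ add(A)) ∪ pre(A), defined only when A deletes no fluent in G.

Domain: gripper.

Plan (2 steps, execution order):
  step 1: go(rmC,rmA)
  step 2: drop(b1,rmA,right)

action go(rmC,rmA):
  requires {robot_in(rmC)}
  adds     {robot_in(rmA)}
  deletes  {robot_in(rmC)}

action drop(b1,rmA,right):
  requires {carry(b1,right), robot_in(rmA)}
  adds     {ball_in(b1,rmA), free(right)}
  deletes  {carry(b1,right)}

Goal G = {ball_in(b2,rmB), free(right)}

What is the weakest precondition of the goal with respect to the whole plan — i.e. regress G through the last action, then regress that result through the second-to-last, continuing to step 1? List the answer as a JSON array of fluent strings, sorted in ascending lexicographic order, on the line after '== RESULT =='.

Work backward from the goal:
  through step 2 (drop(b1,rmA,right)): drop {free(right)}, keep {ball_in(b2,rmB)}, require {carry(b1,right), robot_in(rmA)}
    → {ball_in(b2,rmB), carry(b1,right), robot_in(rmA)}
  through step 1 (go(rmC,rmA)): drop {robot_in(rmA)}, keep {ball_in(b2,rmB), carry(b1,right)}, require {robot_in(rmC)}
    → {ball_in(b2,rmB), carry(b1,right), robot_in(rmC)}

== RESULT ==
["ball_in(b2,rmB)", "carry(b1,right)", "robot_in(rmC)"]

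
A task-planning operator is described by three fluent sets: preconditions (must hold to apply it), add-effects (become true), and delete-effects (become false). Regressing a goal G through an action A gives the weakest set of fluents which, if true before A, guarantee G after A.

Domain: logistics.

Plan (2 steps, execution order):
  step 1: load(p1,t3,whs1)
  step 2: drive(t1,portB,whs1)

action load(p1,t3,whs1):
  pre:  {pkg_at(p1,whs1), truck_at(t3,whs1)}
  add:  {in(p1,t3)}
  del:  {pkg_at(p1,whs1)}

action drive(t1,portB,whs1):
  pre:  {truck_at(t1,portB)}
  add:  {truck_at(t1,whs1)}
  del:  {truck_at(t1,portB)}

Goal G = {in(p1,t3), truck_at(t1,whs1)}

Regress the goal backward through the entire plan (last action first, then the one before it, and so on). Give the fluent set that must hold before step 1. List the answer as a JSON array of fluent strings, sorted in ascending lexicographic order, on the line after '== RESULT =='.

Work backward from the goal:
  through step 2 (drive(t1,portB,whs1)): drop {truck_at(t1,whs1)}, keep {in(p1,t3)}, require {truck_at(t1,portB)}
    → {in(p1,t3), truck_at(t1,portB)}
  through step 1 (load(p1,t3,whs1)): drop {in(p1,t3)}, keep {truck_at(t1,portB)}, require {pkg_at(p1,whs1), truck_at(t3,whs1)}
    → {pkg_at(p1,whs1), truck_at(t1,portB), truck_at(t3,whs1)}

== RESULT ==
["pkg_at(p1,whs1)", "truck_at(t1,portB)", "truck_at(t3,whs1)"]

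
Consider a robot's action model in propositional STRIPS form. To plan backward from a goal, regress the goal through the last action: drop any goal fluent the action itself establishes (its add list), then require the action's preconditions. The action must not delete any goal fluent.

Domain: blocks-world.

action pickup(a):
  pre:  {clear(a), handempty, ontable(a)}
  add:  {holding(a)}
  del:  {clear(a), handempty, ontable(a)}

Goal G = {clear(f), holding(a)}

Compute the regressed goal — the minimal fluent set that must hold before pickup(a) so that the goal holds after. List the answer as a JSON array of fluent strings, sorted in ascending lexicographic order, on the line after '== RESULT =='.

Regress:
  G ∩ del = {}  (empty — regression defined)
  G \ add = {clear(f), holding(a)} \ {holding(a)} = {clear(f)}
  ∪ pre   = {clear(f)} ∪ {clear(a), handempty, ontable(a)}
          = {clear(a), clear(f), handempty, ontable(a)}

== RESULT ==
["clear(a)", "clear(f)", "handempty", "ontable(a)"]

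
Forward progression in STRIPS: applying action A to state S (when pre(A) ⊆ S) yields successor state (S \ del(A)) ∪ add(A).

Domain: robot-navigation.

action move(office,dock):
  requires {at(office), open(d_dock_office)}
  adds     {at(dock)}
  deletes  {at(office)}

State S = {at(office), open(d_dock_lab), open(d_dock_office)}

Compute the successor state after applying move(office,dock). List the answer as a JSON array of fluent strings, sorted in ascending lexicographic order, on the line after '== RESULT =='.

Compute (S \ del) ∪ add:
  pre ⊆ S: {at(office), open(d_dock_office)} ⊆ S  — applicable
  S \ del = {open(d_dock_lab), open(d_dock_office)}
  ∪ add   = {at(dock), open(d_dock_lab), open(d_dock_office)}

== RESULT ==
["at(dock)", "open(d_dock_lab)", "open(d_dock_office)"]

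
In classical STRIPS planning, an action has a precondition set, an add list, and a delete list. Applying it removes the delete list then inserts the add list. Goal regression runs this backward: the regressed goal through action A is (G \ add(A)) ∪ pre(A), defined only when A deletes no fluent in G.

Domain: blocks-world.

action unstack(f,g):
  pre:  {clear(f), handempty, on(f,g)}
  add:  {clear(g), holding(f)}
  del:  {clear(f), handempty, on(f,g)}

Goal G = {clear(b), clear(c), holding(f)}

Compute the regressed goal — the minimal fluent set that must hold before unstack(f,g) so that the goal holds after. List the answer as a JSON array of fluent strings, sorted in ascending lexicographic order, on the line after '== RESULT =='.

Regress:
  G ∩ del = {}  (empty — regression defined)
  G \ add = {clear(b), clear(c), holding(f)} \ {clear(g), holding(f)} = {clear(b), clear(c)}
  ∪ pre   = {clear(b), clear(c)} ∪ {clear(f), handempty, on(f,g)}
          = {clear(b), clear(c), clear(f), handempty, on(f,g)}

== RESULT ==
["clear(b)", "clear(c)", "clear(f)", "handempty", "on(f,g)"]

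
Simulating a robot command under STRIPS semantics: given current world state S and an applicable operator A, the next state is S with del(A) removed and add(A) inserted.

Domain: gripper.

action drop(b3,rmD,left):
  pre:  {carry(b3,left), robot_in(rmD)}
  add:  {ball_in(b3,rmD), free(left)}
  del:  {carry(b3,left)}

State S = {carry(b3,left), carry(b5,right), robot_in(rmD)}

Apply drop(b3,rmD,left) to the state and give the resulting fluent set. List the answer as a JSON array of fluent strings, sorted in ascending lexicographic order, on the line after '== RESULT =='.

Progress:
  pre ⊆ S: {carry(b3,left), robot_in(rmD)} ⊆ S  — applicable
  S \ del = {carry(b5,right), robot_in(rmD)}
  ∪ add   = {ball_in(b3,rmD), carry(b5,right), free(left), robot_in(rmD)}

== RESULT ==
["ball_in(b3,rmD)", "carry(b5,right)", "free(left)", "robot_in(rmD)"]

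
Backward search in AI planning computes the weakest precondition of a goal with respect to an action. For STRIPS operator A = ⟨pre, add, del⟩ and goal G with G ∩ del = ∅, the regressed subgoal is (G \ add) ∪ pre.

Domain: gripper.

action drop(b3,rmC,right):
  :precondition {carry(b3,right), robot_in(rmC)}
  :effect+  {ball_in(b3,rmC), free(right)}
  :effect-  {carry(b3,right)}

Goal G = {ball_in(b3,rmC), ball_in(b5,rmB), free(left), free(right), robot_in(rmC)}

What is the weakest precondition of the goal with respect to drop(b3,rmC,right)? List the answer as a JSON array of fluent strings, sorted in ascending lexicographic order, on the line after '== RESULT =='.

Compute (G \ add) ∪ pre:
  G ∩ del = {}  (empty — regression defined)
  G \ add = {ball_in(b3,rmC), ball_in(b5,rmB), free(left), free(right), robot_in(rmC)} \ {ball_in(b3,rmC), free(right)} = {ball_in(b5,rmB), free(left), robot_in(rmC)}
  ∪ pre   = {ball_in(b5,rmB), free(left), robot_in(rmC)} ∪ {carry(b3,right), robot_in(rmC)}
          = {ball_in(b5,rmB), carry(b3,right), free(left), robot_in(rmC)}

== RESULT ==
["ball_in(b5,rmB)", "carry(b3,right)", "free(left)", "robot_in(rmC)"]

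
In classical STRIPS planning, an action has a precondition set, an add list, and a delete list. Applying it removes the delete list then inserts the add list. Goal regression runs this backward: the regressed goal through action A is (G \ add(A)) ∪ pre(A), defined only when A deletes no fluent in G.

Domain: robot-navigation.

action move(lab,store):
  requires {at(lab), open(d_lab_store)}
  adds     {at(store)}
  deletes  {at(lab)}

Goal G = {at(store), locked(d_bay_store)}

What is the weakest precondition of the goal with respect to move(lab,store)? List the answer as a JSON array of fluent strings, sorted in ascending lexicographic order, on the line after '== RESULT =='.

Regress:
  G ∩ del = {}  (empty — regression defined)
  G \ add = {at(store), locked(d_bay_store)} \ {at(store)} = {locked(d_bay_store)}
  ∪ pre   = {locked(d_bay_store)} ∪ {at(lab), open(d_lab_store)}
          = {at(lab), locked(d_bay_store), open(d_lab_store)}

== RESULT ==
["at(lab)", "locked(d_bay_store)", "open(d_lab_store)"]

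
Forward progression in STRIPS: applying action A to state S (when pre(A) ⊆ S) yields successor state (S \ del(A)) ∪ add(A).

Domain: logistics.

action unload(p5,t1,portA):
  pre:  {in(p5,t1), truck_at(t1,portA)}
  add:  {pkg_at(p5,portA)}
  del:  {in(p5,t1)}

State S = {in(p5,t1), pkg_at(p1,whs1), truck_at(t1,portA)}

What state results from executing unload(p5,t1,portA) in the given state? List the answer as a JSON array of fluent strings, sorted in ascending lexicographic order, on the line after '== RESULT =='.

Compute (S \ del) ∪ add:
  pre ⊆ S: {in(p5,t1), truck_at(t1,portA)} ⊆ S  — applicable
  S \ del = {pkg_at(p1,whs1), truck_at(t1,portA)}
  ∪ add   = {pkg_at(p1,whs1), pkg_at(p5,portA), truck_at(t1,portA)}

== RESULT ==
["pkg_at(p1,whs1)", "pkg_at(p5,portA)", "truck_at(t1,portA)"]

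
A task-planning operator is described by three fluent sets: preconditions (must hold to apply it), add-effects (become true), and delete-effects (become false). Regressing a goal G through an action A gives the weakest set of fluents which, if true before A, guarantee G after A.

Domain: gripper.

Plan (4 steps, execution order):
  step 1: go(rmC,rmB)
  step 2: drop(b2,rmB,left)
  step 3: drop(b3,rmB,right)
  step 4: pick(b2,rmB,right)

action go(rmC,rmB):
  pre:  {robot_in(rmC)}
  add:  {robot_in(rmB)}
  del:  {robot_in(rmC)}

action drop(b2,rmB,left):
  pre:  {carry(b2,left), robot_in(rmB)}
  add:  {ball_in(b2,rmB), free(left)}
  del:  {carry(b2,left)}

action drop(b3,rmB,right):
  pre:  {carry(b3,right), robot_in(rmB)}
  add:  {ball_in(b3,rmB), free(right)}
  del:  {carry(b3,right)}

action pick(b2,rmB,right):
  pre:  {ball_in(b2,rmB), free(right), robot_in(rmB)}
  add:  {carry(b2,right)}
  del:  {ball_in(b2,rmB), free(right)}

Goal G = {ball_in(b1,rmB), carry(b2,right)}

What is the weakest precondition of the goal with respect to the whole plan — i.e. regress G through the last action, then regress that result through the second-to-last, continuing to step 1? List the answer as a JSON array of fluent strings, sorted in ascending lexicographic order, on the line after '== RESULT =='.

Work backward from the goal:
  through step 4 (pick(b2,rmB,right)): drop {carry(b2,right)}, keep {ball_in(b1,rmB)}, require {ball_in(b2,rmB), free(right), robot_in(rmB)}
    → {ball_in(b1,rmB), ball_in(b2,rmB), free(right), robot_in(rmB)}
  through step 3 (drop(b3,rmB,right)): drop {free(right)}, keep {ball_in(b1,rmB), ball_in(b2,rmB), robot_in(rmB)}, require {carry(b3,right), robot_in(rmB)}
    → {ball_in(b1,rmB), ball_in(b2,rmB), carry(b3,right), robot_in(rmB)}
  through step 2 (drop(b2,rmB,left)): drop {ball_in(b2,rmB)}, keep {ball_in(b1,rmB), carry(b3,right), robot_in(rmB)}, require {carry(b2,left), robot_in(rmB)}
    → {ball_in(b1,rmB), carry(b2,left), carry(b3,right), robot_in(rmB)}
  through step 1 (go(rmC,rmB)): drop {robot_in(rmB)}, keep {ball_in(b1,rmB), carry(b2,left), carry(b3,right)}, require {robot_in(rmC)}
    → {ball_in(b1,rmB), carry(b2,left), carry(b3,right), robot_in(rmC)}

== RESULT ==
["ball_in(b1,rmB)", "carry(b2,left)", "carry(b3,right)", "robot_in(rmC)"]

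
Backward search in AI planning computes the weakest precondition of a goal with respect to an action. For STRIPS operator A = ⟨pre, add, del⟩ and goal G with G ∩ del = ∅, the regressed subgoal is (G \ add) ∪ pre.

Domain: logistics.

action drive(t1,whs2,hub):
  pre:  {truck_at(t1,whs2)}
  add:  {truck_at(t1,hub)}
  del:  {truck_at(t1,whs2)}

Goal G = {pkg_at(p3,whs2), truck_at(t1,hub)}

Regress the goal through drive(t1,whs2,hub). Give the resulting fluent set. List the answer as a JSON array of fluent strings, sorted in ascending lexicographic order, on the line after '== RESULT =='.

Compute (G \ add) ∪ pre:
  G ∩ del = {}  (empty — regression defined)
  G \ add = {pkg_at(p3,whs2), truck_at(t1,hub)} \ {truck_at(t1,hub)} = {pkg_at(p3,whs2)}
  ∪ pre   = {pkg_at(p3,whs2)} ∪ {truck_at(t1,whs2)}
          = {pkg_at(p3,whs2), truck_at(t1,whs2)}

== RESULT ==
["pkg_at(p3,whs2)", "truck_at(t1,whs2)"]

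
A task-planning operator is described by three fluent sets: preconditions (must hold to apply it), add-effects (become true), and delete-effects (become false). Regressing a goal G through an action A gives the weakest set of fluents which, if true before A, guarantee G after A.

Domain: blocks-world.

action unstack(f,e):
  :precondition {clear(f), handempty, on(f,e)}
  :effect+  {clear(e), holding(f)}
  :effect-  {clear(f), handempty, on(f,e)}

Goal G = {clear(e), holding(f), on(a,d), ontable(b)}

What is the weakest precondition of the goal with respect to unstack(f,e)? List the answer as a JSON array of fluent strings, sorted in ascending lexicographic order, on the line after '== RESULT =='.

Compute (G \ add) ∪ pre:
  G ∩ del = {}  (empty — regression defined)
  G \ add = {clear(e), holding(f), on(a,d), ontable(b)} \ {clear(e), holding(f)} = {on(a,d), ontable(b)}
  ∪ pre   = {on(a,d), ontable(b)} ∪ {clear(f), handempty, on(f,e)}
          = {clear(f), handempty, on(a,d), on(f,e), ontable(b)}

== RESULT ==
["clear(f)", "handempty", "on(a,d)", "on(f,e)", "ontable(b)"]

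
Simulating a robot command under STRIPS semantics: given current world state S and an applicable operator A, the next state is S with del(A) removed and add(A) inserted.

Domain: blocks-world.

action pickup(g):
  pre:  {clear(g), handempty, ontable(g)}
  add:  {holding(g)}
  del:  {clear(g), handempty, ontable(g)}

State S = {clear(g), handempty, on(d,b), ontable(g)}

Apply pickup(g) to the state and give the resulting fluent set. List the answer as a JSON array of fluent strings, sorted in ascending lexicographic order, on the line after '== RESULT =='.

Progress:
  pre ⊆ S: {clear(g), handempty, ontable(g)} ⊆ S  — applicable
  S \ del = {on(d,b)}
  ∪ add   = {holding(g), on(d,b)}

== RESULT ==
["holding(g)", "on(d,b)"]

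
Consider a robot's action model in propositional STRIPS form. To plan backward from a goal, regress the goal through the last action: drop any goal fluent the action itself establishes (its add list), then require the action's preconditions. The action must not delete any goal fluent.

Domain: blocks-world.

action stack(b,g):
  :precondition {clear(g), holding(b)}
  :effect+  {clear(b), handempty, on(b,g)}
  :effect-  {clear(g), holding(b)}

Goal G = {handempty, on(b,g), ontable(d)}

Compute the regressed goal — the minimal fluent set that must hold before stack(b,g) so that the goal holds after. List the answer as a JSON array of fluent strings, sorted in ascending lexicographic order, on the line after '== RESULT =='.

Compute (G \ add) ∪ pre:
  G ∩ del = {}  (empty — regression defined)
  G \ add = {handempty, on(b,g), ontable(d)} \ {clear(b), handempty, on(b,g)} = {ontable(d)}
  ∪ pre   = {ontable(d)} ∪ {clear(g), holding(b)}
          = {clear(g), holding(b), ontable(d)}

== RESULT ==
["clear(g)", "holding(b)", "ontable(d)"]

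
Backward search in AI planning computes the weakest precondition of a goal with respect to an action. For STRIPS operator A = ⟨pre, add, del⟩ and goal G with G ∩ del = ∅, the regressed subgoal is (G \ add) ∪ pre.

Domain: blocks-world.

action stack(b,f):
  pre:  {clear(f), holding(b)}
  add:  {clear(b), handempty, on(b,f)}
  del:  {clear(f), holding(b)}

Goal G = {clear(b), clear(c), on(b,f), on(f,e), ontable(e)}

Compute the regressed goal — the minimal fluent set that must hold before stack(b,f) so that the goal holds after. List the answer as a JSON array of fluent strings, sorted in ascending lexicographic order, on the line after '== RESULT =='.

Regress:
  G ∩ del = {}  (empty — regression defined)
  G \ add = {clear(b), clear(c), on(b,f), on(f,e), ontable(e)} \ {clear(b), handempty, on(b,f)} = {clear(c), on(f,e), ontable(e)}
  ∪ pre   = {clear(c), on(f,e), ontable(e)} ∪ {clear(f), holding(b)}
          = {clear(c), clear(f), holding(b), on(f,e), ontable(e)}

== RESULT ==
["clear(c)", "clear(f)", "holding(b)", "on(f,e)", "ontable(e)"]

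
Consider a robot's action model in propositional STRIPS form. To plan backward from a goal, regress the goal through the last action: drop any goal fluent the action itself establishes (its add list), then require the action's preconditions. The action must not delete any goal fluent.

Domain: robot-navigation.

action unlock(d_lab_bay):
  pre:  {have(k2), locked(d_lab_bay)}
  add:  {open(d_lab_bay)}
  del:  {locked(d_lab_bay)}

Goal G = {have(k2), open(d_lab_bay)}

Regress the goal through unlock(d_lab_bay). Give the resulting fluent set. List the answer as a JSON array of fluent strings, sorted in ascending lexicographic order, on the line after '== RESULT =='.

Compute (G \ add) ∪ pre:
  G ∩ del = {}  (empty — regression defined)
  G \ add = {have(k2), open(d_lab_bay)} \ {open(d_lab_bay)} = {have(k2)}
  ∪ pre   = {have(k2)} ∪ {have(k2), locked(d_lab_bay)}
          = {have(k2), locked(d_lab_bay)}

== RESULT ==
["have(k2)", "locked(d_lab_bay)"]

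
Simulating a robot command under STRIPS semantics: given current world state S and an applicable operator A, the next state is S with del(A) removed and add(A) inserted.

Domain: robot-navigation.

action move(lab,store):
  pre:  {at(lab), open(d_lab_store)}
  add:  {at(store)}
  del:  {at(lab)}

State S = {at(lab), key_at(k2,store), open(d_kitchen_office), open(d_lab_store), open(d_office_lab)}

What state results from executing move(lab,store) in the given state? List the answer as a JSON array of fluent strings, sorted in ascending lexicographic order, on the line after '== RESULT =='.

Compute (S \ del) ∪ add:
  pre ⊆ S: {at(lab), open(d_lab_store)} ⊆ S  — applicable
  S \ del = {key_at(k2,store), open(d_kitchen_office), open(d_lab_store), open(d_office_lab)}
  ∪ add   = {at(store), key_at(k2,store), open(d_kitchen_office), open(d_lab_store), open(d_office_lab)}

== RESULT ==
["at(store)", "key_at(k2,store)", "open(d_kitchen_office)", "open(d_lab_store)", "open(d_office_lab)"]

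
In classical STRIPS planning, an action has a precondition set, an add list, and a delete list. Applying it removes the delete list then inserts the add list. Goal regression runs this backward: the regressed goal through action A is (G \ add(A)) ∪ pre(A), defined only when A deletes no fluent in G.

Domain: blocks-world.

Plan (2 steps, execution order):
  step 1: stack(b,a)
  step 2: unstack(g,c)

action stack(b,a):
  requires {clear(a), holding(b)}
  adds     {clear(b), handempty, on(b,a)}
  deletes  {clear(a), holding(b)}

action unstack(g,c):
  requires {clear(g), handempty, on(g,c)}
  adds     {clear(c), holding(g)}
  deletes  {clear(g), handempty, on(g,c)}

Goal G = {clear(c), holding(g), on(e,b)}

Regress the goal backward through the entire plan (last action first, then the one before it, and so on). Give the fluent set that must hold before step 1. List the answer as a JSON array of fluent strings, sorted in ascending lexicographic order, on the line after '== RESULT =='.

Regress step by step:
  through step 2 (unstack(g,c)): drop {clear(c), holding(g)}, keep {on(e,b)}, require {clear(g), handempty, on(g,c)}
    → {clear(g), handempty, on(e,b), on(g,c)}
  through step 1 (stack(b,a)): drop {handempty}, keep {clear(g), on(e,b), on(g,c)}, require {clear(a), holding(b)}
    → {clear(a), clear(g), holding(b), on(e,b), on(g,c)}

== RESULT ==
["clear(a)", "clear(g)", "holding(b)", "on(e,b)", "on(g,c)"]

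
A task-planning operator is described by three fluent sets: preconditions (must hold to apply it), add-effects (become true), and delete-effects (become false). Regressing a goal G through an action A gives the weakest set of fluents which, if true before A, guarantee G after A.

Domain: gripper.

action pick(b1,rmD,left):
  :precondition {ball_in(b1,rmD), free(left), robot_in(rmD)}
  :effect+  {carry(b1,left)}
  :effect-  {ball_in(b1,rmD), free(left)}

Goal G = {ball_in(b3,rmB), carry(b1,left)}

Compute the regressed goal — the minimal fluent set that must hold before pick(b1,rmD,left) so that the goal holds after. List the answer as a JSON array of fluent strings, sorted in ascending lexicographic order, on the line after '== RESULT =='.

Regress:
  G ∩ del = {}  (empty — regression defined)
  G \ add = {ball_in(b3,rmB), carry(b1,left)} \ {carry(b1,left)} = {ball_in(b3,rmB)}
  ∪ pre   = {ball_in(b3,rmB)} ∪ {ball_in(b1,rmD), free(left), robot_in(rmD)}
          = {ball_in(b1,rmD), ball_in(b3,rmB), free(left), robot_in(rmD)}

== RESULT ==
["ball_in(b1,rmD)", "ball_in(b3,rmB)", "free(left)", "robot_in(rmD)"]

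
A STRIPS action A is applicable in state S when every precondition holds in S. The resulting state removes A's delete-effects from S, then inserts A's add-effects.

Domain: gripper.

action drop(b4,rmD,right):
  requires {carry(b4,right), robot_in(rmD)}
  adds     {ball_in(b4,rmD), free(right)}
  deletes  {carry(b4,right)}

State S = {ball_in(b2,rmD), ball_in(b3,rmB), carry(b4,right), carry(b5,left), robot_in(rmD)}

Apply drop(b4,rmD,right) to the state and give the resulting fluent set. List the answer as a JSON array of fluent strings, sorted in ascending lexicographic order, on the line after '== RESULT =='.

Compute (S \ del) ∪ add:
  pre ⊆ S: {carry(b4,right), robot_in(rmD)} ⊆ S  — applicable
  S \ del = {ball_in(b2,rmD), ball_in(b3,rmB), carry(b5,left), robot_in(rmD)}
  ∪ add   = {ball_in(b2,rmD), ball_in(b3,rmB), ball_in(b4,rmD), carry(b5,left), free(right), robot_in(rmD)}

== RESULT ==
["ball_in(b2,rmD)", "ball_in(b3,rmB)", "ball_in(b4,rmD)", "carry(b5,left)", "free(right)", "robot_in(rmD)"]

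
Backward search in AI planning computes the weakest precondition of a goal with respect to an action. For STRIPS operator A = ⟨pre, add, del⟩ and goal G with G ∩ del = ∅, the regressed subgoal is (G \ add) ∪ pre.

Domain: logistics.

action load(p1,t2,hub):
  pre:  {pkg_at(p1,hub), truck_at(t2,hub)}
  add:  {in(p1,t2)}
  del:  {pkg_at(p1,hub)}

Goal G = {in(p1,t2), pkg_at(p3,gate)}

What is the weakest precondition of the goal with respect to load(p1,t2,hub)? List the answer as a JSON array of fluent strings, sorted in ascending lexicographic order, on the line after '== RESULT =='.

Regress:
  G ∩ del = {}  (empty — regression defined)
  G \ add = {in(p1,t2), pkg_at(p3,gate)} \ {in(p1,t2)} = {pkg_at(p3,gate)}
  ∪ pre   = {pkg_at(p3,gate)} ∪ {pkg_at(p1,hub), truck_at(t2,hub)}
          = {pkg_at(p1,hub), pkg_at(p3,gate), truck_at(t2,hub)}

== RESULT ==
["pkg_at(p1,hub)", "pkg_at(p3,gate)", "truck_at(t2,hub)"]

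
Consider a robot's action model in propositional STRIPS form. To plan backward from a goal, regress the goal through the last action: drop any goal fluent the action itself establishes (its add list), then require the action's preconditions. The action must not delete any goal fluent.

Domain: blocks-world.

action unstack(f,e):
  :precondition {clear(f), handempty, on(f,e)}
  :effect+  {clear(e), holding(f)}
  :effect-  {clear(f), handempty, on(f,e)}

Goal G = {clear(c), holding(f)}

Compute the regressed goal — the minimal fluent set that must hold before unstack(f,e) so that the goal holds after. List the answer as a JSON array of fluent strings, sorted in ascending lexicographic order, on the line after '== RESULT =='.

Regress:
  G ∩ del = {}  (empty — regression defined)
  G \ add = {clear(c), holding(f)} \ {clear(e), holding(f)} = {clear(c)}
  ∪ pre   = {clear(c)} ∪ {clear(f), handempty, on(f,e)}
          = {clear(c), clear(f), handempty, on(f,e)}

== RESULT ==
["clear(c)", "clear(f)", "handempty", "on(f,e)"]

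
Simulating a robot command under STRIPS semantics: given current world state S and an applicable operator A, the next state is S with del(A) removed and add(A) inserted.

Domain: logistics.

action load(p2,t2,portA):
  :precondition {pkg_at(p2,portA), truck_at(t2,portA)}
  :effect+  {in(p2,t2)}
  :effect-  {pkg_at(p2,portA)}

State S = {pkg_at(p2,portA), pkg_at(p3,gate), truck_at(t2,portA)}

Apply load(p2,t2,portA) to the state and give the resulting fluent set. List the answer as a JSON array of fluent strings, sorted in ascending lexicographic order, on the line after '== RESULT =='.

Progress:
  pre ⊆ S: {pkg_at(p2,portA), truck_at(t2,portA)} ⊆ S  — applicable
  S \ del = {pkg_at(p3,gate), truck_at(t2,portA)}
  ∪ add   = {in(p2,t2), pkg_at(p3,gate), truck_at(t2,portA)}

== RESULT ==
["in(p2,t2)", "pkg_at(p3,gate)", "truck_at(t2,portA)"]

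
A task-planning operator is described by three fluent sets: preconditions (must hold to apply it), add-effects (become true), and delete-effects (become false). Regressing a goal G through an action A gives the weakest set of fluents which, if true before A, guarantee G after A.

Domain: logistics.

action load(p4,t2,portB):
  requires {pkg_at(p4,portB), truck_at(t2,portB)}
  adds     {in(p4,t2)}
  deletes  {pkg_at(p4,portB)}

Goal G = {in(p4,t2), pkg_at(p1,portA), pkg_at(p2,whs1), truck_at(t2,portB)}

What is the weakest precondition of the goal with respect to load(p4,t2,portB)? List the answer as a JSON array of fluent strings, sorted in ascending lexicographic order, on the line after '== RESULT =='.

Regress:
  G ∩ del = {}  (empty — regression defined)
  G \ add = {in(p4,t2), pkg_at(p1,portA), pkg_at(p2,whs1), truck_at(t2,portB)} \ {in(p4,t2)} = {pkg_at(p1,portA), pkg_at(p2,whs1), truck_at(t2,portB)}
  ∪ pre   = {pkg_at(p1,portA), pkg_at(p2,whs1), truck_at(t2,portB)} ∪ {pkg_at(p4,portB), truck_at(t2,portB)}
          = {pkg_at(p1,portA), pkg_at(p2,whs1), pkg_at(p4,portB), truck_at(t2,portB)}

== RESULT ==
["pkg_at(p1,portA)", "pkg_at(p2,whs1)", "pkg_at(p4,portB)", "truck_at(t2,portB)"]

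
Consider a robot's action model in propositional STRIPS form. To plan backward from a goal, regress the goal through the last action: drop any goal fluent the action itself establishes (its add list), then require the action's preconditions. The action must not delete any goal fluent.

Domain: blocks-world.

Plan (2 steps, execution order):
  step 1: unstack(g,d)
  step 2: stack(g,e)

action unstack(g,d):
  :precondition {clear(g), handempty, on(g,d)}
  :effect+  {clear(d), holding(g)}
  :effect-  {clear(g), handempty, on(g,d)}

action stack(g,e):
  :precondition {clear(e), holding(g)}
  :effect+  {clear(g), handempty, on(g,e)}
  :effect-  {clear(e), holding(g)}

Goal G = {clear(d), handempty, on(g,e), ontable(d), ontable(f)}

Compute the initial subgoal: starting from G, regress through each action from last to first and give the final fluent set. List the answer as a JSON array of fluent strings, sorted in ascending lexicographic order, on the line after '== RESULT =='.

Regress step by step:
  through step 2 (stack(g,e)): drop {handempty, on(g,e)}, keep {clear(d), ontable(d), ontable(f)}, require {clear(e), holding(g)}
    → {clear(d), clear(e), holding(g), ontable(d), ontable(f)}
  through step 1 (unstack(g,d)): drop {clear(d), holding(g)}, keep {clear(e), ontable(d), ontable(f)}, require {clear(g), handempty, on(g,d)}
    → {clear(e), clear(g), handempty, on(g,d), ontable(d), ontable(f)}

== RESULT ==
["clear(e)", "clear(g)", "handempty", "on(g,d)", "ontable(d)", "ontable(f)"]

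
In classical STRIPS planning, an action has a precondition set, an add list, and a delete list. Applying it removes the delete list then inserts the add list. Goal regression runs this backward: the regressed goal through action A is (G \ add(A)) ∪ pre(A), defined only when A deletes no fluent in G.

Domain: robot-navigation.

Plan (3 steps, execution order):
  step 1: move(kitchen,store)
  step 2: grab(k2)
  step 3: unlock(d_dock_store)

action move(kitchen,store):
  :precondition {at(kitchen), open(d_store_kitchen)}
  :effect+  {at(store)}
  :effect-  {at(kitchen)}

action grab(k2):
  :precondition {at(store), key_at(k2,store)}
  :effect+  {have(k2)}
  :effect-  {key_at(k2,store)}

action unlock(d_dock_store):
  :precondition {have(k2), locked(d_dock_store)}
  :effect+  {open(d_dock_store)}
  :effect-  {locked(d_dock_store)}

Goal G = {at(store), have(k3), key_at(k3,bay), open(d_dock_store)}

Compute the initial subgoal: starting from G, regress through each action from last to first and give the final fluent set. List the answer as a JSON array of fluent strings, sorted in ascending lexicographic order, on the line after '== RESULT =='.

Regress step by step:
  through step 3 (unlock(d_dock_store)): drop {open(d_dock_store)}, keep {at(store), have(k3), key_at(k3,bay)}, require {have(k2), locked(d_dock_store)}
    → {at(store), have(k2), have(k3), key_at(k3,bay), locked(d_dock_store)}
  through step 2 (grab(k2)): drop {have(k2)}, keep {at(store), have(k3), key_at(k3,bay), locked(d_dock_store)}, require {at(store), key_at(k2,store)}
    → {at(store), have(k3), key_at(k2,store), key_at(k3,bay), locked(d_dock_store)}
  through step 1 (move(kitchen,store)): drop {at(store)}, keep {have(k3), key_at(k2,store), key_at(k3,bay), locked(d_dock_store)}, require {at(kitchen), open(d_store_kitchen)}
    → {at(kitchen), have(k3), key_at(k2,store), key_at(k3,bay), locked(d_dock_store), open(d_store_kitchen)}

== RESULT ==
["at(kitchen)", "have(k3)", "key_at(k2,store)", "key_at(k3,bay)", "locked(d_dock_store)", "open(d_store_kitchen)"]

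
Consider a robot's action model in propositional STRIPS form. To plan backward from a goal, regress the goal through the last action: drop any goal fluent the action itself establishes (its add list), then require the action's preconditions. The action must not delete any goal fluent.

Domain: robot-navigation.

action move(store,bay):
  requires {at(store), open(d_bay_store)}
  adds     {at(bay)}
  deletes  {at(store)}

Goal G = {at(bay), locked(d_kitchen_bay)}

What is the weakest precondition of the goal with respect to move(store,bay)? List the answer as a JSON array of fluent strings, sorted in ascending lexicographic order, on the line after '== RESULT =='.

Regress:
  G ∩ del = {}  (empty — regression defined)
  G \ add = {at(bay), locked(d_kitchen_bay)} \ {at(bay)} = {locked(d_kitchen_bay)}
  ∪ pre   = {locked(d_kitchen_bay)} ∪ {at(store), open(d_bay_store)}
          = {at(store), locked(d_kitchen_bay), open(d_bay_store)}

== RESULT ==
["at(store)", "locked(d_kitchen_bay)", "open(d_bay_store)"]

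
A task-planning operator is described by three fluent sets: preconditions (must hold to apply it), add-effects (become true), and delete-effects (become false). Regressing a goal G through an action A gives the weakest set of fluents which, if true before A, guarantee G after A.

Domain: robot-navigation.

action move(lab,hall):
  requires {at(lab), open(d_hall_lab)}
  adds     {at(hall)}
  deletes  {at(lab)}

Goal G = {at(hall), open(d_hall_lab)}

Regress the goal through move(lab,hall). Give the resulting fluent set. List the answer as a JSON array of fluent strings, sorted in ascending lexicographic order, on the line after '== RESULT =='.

Regress:
  G ∩ del = {}  (empty — regression defined)
  G \ add = {at(hall), open(d_hall_lab)} \ {at(hall)} = {open(d_hall_lab)}
  ∪ pre   = {open(d_hall_lab)} ∪ {at(lab), open(d_hall_lab)}
          = {at(lab), open(d_hall_lab)}

== RESULT ==
["at(lab)", "open(d_hall_lab)"]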